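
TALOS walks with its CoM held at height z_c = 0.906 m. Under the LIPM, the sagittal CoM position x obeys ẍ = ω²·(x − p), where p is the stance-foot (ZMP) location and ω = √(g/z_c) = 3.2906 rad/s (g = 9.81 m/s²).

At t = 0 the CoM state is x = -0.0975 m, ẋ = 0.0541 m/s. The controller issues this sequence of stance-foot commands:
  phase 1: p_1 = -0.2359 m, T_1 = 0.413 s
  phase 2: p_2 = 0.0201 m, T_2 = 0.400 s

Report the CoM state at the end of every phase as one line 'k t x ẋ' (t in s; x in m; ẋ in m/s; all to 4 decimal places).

phase 1: p=-0.2359, T=0.413, ωT=1.359018, cosh=2.074641, sinh=1.817728; start (x,ẋ)=(-0.097500, 0.054100) → end (x,ẋ)=(0.081115, 0.940066)
phase 2: p=0.0201, T=0.400, ωT=1.316240, cosh=1.998757, sinh=1.730615; start (x,ẋ)=(0.081115, 0.940066) → end (x,ẋ)=(0.636460, 2.226430)

1 0.4130 0.0811 0.9401
2 0.8130 0.6365 2.2264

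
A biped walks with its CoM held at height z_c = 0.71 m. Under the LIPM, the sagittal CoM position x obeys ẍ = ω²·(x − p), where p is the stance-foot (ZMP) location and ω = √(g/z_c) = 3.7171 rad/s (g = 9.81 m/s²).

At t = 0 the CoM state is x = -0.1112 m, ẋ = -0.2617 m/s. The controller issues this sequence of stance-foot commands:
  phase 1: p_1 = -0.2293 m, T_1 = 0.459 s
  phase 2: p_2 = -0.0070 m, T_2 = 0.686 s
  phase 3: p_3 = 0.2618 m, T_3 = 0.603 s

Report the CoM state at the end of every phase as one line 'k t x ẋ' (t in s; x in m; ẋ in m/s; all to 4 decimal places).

phase 1: p=-0.2293, T=0.459, ωT=1.706149, cosh=2.844637, sinh=2.663073; start (x,ẋ)=(-0.111200, -0.261700) → end (x,ẋ)=(-0.080840, 0.424620)
phase 2: p=-0.0070, T=0.686, ωT=2.549931, cosh=6.442151, sinh=6.364064; start (x,ẋ)=(-0.080840, 0.424620) → end (x,ẋ)=(0.244303, 0.988708)
phase 3: p=0.2618, T=0.603, ωT=2.241411, cosh=4.756453, sinh=4.650145; start (x,ẋ)=(0.244303, 0.988708) → end (x,ẋ)=(1.415463, 4.400303)

1 0.4590 -0.0808 0.4246
2 1.1450 0.2443 0.9887
3 1.7480 1.4155 4.4003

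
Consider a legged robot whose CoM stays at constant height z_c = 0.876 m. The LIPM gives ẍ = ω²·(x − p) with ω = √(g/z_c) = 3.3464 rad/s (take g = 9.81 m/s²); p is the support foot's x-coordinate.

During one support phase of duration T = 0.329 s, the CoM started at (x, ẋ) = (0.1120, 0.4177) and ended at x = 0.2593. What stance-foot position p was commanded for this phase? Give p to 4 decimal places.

ωT = 3.3464·0.329 = 1.100966; cosh(ωT) = 1.669809, sinh(ωT) = 1.337259
x(T) = p + (x₀−p)·cosh(ωT) + (ẋ₀/ω)·sinh(ωT) ⇒ p·(1 − cosh) = x(T) − x₀·cosh − (ẋ₀/ω)·sinh
numerator   = 0.2593 − (0.1120)·1.669809 − (0.4177/3.3464)·1.337259 = -0.094636
denominator = 1 − 1.669809 = -0.669809
p = -0.094636 / -0.669809 = 0.1413

p = 0.1413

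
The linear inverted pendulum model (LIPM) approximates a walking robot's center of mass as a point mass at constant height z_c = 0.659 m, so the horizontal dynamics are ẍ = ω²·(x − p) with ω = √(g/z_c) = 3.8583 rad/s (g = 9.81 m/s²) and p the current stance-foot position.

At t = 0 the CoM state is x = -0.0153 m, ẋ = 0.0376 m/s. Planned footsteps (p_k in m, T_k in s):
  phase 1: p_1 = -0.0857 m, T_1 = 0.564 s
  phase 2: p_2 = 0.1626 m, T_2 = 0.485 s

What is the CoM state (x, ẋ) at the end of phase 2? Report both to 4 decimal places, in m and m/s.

x = 1.6315, ẋ = 5.8107

phase 1: p=-0.0857, T=0.564, ωT=2.176081, cosh=4.462596, sinh=4.349111; start (x,ẋ)=(-0.015300, 0.037600) → end (x,ẋ)=(0.270850, 1.349118)
phase 2: p=0.1626, T=0.485, ωT=1.871275, cosh=3.325252, sinh=3.171325; start (x,ẋ)=(0.270850, 1.349118) → end (x,ẋ)=(1.631464, 5.810694)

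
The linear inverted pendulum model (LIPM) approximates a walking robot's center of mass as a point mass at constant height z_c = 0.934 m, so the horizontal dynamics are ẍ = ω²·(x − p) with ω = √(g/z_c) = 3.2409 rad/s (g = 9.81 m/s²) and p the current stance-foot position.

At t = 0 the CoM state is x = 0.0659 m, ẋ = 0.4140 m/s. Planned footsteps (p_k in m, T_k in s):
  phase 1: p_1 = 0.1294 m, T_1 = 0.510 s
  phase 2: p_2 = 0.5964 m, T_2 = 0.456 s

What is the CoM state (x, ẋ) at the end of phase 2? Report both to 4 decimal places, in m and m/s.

x = 0.2507, ẋ = -0.7481

phase 1: p=0.1294, T=0.510, ωT=1.652859, cosh=2.706695, sinh=2.515193; start (x,ẋ)=(0.065900, 0.414000) → end (x,ẋ)=(0.278821, 0.602952)
phase 2: p=0.5964, T=0.456, ωT=1.477850, cosh=2.305820, sinh=2.077693; start (x,ẋ)=(0.278821, 0.602952) → end (x,ẋ)=(0.250664, -0.748146)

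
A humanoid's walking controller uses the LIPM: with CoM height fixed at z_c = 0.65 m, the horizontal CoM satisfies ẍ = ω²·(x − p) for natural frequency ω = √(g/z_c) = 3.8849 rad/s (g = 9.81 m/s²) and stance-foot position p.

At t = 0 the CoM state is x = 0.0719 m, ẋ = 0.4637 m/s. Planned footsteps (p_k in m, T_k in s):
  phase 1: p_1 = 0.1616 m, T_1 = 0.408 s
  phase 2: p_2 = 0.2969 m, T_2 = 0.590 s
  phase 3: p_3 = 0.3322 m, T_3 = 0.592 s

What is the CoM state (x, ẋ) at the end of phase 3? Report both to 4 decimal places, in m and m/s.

phase 1: p=0.1616, T=0.408, ωT=1.585039, cosh=2.542211, sinh=2.337271; start (x,ẋ)=(0.071900, 0.463700) → end (x,ẋ)=(0.212539, 0.364341)
phase 2: p=0.2969, T=0.590, ωT=2.292091, cosh=4.998331, sinh=4.897276; start (x,ẋ)=(0.212539, 0.364341) → end (x,ẋ)=(0.334524, 0.216102)
phase 3: p=0.3322, T=0.592, ωT=2.299861, cosh=5.036533, sinh=4.936261; start (x,ẋ)=(0.334524, 0.216102) → end (x,ẋ)=(0.618489, 1.132968)

x = 0.6185, ẋ = 1.1330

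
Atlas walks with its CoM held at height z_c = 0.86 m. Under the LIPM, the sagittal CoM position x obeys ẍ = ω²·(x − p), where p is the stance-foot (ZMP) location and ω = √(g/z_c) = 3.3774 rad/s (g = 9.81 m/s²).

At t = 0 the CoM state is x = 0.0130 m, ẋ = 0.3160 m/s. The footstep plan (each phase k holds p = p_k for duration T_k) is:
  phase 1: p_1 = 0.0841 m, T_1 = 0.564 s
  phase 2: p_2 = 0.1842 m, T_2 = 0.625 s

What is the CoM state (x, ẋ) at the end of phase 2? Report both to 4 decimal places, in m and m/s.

x = 0.3864, ẋ = 0.7339

phase 1: p=0.0841, T=0.564, ωT=1.904854, cosh=3.433634, sinh=3.284790; start (x,ẋ)=(0.013000, 0.316000) → end (x,ẋ)=(0.147304, 0.296242)
phase 2: p=0.1842, T=0.625, ωT=2.110875, cosh=4.188297, sinh=4.067165; start (x,ẋ)=(0.147304, 0.296242) → end (x,ẋ)=(0.386410, 0.733924)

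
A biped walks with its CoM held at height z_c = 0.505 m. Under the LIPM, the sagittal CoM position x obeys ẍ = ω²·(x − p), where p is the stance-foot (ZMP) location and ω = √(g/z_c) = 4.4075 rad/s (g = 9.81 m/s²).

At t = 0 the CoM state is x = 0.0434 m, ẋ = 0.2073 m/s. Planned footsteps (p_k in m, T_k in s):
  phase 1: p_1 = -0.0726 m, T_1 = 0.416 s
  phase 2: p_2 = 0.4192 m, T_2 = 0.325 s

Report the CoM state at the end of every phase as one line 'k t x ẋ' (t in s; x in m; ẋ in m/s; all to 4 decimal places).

phase 1: p=-0.0726, T=0.416, ωT=1.833520, cosh=3.207859, sinh=3.048009; start (x,ẋ)=(0.043400, 0.207300) → end (x,ẋ)=(0.442870, 2.223345)
phase 2: p=0.4192, T=0.325, ωT=1.432438, cosh=2.213812, sinh=1.975085; start (x,ẋ)=(0.442870, 2.223345) → end (x,ẋ)=(1.467925, 5.128120)

1 0.4160 0.4429 2.2233
2 0.7410 1.4679 5.1281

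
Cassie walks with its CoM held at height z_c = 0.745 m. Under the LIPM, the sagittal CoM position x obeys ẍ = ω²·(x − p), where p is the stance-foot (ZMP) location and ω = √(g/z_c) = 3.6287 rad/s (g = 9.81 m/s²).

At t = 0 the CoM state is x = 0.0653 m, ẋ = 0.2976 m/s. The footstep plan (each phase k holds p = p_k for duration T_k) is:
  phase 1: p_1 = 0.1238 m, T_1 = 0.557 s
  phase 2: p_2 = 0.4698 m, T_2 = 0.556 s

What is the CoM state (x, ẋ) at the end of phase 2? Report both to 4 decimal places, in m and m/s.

x = -0.1882, ẋ = -2.2116

phase 1: p=0.1238, T=0.557, ωT=2.021186, cosh=3.839884, sinh=3.707386; start (x,ẋ)=(0.065300, 0.297600) → end (x,ẋ)=(0.203220, 0.355750)
phase 2: p=0.4698, T=0.556, ωT=2.017557, cosh=3.826456, sinh=3.693476; start (x,ẋ)=(0.203220, 0.355750) → end (x,ẋ)=(-0.188157, -2.211583)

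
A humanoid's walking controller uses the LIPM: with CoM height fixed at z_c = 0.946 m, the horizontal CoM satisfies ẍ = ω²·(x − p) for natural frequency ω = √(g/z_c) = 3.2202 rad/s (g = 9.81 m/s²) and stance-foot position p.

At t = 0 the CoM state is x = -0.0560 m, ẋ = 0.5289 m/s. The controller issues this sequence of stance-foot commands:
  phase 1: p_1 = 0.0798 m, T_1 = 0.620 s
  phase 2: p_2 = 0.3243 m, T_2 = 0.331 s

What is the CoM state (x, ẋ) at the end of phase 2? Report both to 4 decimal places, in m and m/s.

x = 0.2243, ẋ = -0.0057

phase 1: p=0.0798, T=0.620, ωT=1.996524, cosh=3.749611, sinh=3.613805; start (x,ẋ)=(-0.056000, 0.528900) → end (x,ẋ)=(0.164150, 0.402841)
phase 2: p=0.3243, T=0.331, ωT=1.065886, cosh=1.623917, sinh=1.279494; start (x,ẋ)=(0.164150, 0.402841) → end (x,ẋ)=(0.224292, -0.005673)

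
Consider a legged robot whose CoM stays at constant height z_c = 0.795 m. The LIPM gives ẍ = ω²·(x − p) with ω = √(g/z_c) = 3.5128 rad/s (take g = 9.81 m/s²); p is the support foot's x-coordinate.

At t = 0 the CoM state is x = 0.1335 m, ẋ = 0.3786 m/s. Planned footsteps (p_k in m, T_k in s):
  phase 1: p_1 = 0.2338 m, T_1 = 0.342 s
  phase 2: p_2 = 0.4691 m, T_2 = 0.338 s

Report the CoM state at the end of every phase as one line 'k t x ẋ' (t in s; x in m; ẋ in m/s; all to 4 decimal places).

1 0.3420 0.2149 0.1536
2 0.6800 0.0787 -1.0521

phase 1: p=0.2338, T=0.342, ωT=1.201378, cosh=1.812737, sinh=1.511957; start (x,ẋ)=(0.133500, 0.378600) → end (x,ẋ)=(0.214937, 0.153588)
phase 2: p=0.4691, T=0.338, ωT=1.187326, cosh=1.791670, sinh=1.486634; start (x,ẋ)=(0.214937, 0.153588) → end (x,ẋ)=(0.078723, -1.052122)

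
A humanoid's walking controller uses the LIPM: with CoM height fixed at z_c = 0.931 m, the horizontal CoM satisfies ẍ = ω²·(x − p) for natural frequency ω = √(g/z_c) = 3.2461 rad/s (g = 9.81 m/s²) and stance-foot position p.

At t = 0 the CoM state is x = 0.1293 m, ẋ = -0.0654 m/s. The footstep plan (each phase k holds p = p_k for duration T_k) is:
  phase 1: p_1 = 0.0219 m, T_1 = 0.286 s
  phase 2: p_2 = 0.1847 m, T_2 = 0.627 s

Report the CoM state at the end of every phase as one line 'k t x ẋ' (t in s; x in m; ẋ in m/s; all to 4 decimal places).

phase 1: p=0.0219, T=0.286, ωT=0.928385, cosh=1.462805, sinh=1.067613; start (x,ẋ)=(0.129300, -0.065400) → end (x,ẋ)=(0.157496, 0.276536)
phase 2: p=0.1847, T=0.627, ωT=2.035305, cosh=3.892612, sinh=3.761972; start (x,ẋ)=(0.157496, 0.276536) → end (x,ẋ)=(0.399287, 0.744236)

1 0.2860 0.1575 0.2765
2 0.9130 0.3993 0.7442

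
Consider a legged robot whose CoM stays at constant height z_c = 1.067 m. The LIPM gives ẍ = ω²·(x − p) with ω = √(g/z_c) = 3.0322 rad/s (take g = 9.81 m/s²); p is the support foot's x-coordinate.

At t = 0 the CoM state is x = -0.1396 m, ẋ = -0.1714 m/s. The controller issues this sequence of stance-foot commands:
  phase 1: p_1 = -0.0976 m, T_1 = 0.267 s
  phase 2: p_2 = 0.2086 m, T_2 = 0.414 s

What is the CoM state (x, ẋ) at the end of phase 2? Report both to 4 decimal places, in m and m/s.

phase 1: p=-0.0976, T=0.267, ωT=0.809597, cosh=1.346020, sinh=0.900983; start (x,ẋ)=(-0.139600, -0.171400) → end (x,ẋ)=(-0.205062, -0.345450)
phase 2: p=0.2086, T=0.414, ωT=1.255331, cosh=1.896990, sinh=1.612009; start (x,ẋ)=(-0.205062, -0.345450) → end (x,ẋ)=(-0.759765, -2.677270)

x = -0.7598, ẋ = -2.6773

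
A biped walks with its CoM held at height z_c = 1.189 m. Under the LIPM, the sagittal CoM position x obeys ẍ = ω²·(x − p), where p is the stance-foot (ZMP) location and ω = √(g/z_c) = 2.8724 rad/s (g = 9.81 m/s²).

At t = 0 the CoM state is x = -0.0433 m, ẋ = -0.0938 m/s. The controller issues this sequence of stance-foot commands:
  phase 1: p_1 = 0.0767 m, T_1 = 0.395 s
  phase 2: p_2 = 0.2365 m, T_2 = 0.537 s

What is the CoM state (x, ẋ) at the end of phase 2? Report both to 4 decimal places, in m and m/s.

phase 1: p=0.0767, T=0.395, ωT=1.134598, cosh=1.715737, sinh=1.394186; start (x,ẋ)=(-0.043300, -0.093800) → end (x,ẋ)=(-0.174716, -0.641495)
phase 2: p=0.2365, T=0.537, ωT=1.542479, cosh=2.445009, sinh=2.231158; start (x,ẋ)=(-0.174716, -0.641495) → end (x,ẋ)=(-1.267214, -4.203857)

x = -1.2672, ẋ = -4.2039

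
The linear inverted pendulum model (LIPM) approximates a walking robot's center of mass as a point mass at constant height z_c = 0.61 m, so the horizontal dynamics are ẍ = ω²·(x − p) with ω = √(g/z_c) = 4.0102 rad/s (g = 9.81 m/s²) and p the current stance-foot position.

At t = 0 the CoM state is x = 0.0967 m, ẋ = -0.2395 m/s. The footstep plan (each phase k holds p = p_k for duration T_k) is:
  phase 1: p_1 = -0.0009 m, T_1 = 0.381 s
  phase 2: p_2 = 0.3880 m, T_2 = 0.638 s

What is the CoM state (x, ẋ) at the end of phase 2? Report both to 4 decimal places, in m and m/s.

phase 1: p=-0.0009, T=0.381, ωT=1.527886, cosh=2.412710, sinh=2.195716; start (x,ẋ)=(0.096700, -0.239500) → end (x,ẋ)=(0.103446, 0.281549)
phase 2: p=0.3880, T=0.638, ωT=2.558508, cosh=6.496973, sinh=6.419553; start (x,ẋ)=(0.103446, 0.281549) → end (x,ẋ)=(-1.010031, -5.496242)

x = -1.0100, ẋ = -5.4962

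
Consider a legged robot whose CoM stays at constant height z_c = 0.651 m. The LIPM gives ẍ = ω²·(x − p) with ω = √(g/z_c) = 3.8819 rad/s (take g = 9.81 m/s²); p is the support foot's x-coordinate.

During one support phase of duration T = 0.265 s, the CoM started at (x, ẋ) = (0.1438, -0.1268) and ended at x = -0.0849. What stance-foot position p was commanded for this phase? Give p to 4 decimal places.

ωT = 3.8819·0.265 = 1.028703; cosh(ωT) = 1.577453, sinh(ωT) = 1.219983
x(T) = p + (x₀−p)·cosh(ωT) + (ẋ₀/ω)·sinh(ωT) ⇒ p·(1 − cosh) = x(T) − x₀·cosh − (ẋ₀/ω)·sinh
numerator   = -0.0849 − (0.1438)·1.577453 − (-0.1268/3.8819)·1.219983 = -0.271888
denominator = 1 − 1.577453 = -0.577453
p = -0.271888 / -0.577453 = 0.4708

p = 0.4708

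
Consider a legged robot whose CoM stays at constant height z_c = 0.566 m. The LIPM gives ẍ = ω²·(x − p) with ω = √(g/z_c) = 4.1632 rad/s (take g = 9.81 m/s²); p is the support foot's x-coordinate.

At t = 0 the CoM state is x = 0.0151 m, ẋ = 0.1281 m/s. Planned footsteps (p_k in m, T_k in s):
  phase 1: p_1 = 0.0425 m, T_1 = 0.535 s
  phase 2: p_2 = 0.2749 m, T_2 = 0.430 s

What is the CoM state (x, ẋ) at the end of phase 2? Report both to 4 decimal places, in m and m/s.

phase 1: p=0.0425, T=0.535, ωT=2.227312, cosh=4.691360, sinh=4.583542; start (x,ẋ)=(0.015100, 0.128100) → end (x,ẋ)=(0.054990, 0.078111)
phase 2: p=0.2749, T=0.430, ωT=1.790176, cosh=3.078719, sinh=2.911788; start (x,ẋ)=(0.054990, 0.078111) → end (x,ẋ)=(-0.347508, -2.425340)

x = -0.3475, ẋ = -2.4253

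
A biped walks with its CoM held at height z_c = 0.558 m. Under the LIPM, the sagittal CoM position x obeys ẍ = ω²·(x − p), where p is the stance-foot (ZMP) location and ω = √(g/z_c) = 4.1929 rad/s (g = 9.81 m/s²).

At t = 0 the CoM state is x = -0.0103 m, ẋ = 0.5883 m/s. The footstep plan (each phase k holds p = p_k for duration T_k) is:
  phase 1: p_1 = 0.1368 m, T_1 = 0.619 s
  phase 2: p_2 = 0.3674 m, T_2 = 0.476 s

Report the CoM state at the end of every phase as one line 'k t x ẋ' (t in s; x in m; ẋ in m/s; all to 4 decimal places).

phase 1: p=0.1368, T=0.619, ωT=2.595405, cosh=6.738316, sinh=6.663700; start (x,ẋ)=(-0.010300, 0.588300) → end (x,ẋ)=(0.080568, -0.145856)
phase 2: p=0.3674, T=0.476, ωT=1.995820, cosh=3.747070, sinh=3.611168; start (x,ẋ)=(0.080568, -0.145856) → end (x,ẋ)=(-0.832998, -4.889529)

1 0.6190 0.0806 -0.1459
2 1.0950 -0.8330 -4.8895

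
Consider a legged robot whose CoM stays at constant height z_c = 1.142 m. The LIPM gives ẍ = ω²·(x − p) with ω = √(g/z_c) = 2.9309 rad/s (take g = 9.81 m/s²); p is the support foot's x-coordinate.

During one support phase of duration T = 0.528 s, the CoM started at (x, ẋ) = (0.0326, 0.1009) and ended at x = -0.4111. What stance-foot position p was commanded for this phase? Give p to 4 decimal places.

p = 0.3903

ωT = 2.9309·0.528 = 1.547515; cosh(ωT) = 2.456277, sinh(ωT) = 2.243501
x(T) = p + (x₀−p)·cosh(ωT) + (ẋ₀/ω)·sinh(ωT) ⇒ p·(1 − cosh) = x(T) − x₀·cosh − (ẋ₀/ω)·sinh
numerator   = -0.4111 − (0.0326)·2.456277 − (0.1009/2.9309)·2.243501 = -0.568410
denominator = 1 − 2.456277 = -1.456277
p = -0.568410 / -1.456277 = 0.3903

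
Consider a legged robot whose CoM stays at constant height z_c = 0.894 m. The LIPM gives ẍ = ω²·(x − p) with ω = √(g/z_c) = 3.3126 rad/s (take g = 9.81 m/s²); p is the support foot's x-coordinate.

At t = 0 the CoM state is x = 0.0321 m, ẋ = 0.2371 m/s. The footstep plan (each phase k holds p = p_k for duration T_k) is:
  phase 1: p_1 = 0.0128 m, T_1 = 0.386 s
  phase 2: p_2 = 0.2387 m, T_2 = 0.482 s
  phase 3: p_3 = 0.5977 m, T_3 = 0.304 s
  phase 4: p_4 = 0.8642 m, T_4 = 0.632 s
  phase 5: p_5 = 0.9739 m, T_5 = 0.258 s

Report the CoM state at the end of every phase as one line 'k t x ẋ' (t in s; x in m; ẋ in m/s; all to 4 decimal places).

phase 1: p=0.0128, T=0.386, ωT=1.278664, cosh=1.935123, sinh=1.656714; start (x,ẋ)=(0.032100, 0.237100) → end (x,ẋ)=(0.168727, 0.564737)
phase 2: p=0.2387, T=0.482, ωT=1.596673, cosh=2.569576, sinh=2.367006; start (x,ẋ)=(0.168727, 0.564737) → end (x,ẋ)=(0.462431, 0.902483)
phase 3: p=0.5977, T=0.304, ωT=1.007030, cosh=1.551381, sinh=1.186079; start (x,ẋ)=(0.462431, 0.902483) → end (x,ẋ)=(0.710980, 0.868621)
phase 4: p=0.8642, T=0.632, ωT=2.093563, cosh=4.118511, sinh=3.995264; start (x,ẋ)=(0.710980, 0.868621) → end (x,ẋ)=(1.280791, 1.549609)
phase 5: p=0.9739, T=0.258, ωT=0.854651, cosh=1.387993, sinh=0.962561; start (x,ẋ)=(1.280791, 1.549609) → end (x,ẋ)=(1.850141, 3.129391)

1 0.3860 0.1687 0.5647
2 0.8680 0.4624 0.9025
3 1.1720 0.7110 0.8686
4 1.8040 1.2808 1.5496
5 2.0620 1.8501 3.1294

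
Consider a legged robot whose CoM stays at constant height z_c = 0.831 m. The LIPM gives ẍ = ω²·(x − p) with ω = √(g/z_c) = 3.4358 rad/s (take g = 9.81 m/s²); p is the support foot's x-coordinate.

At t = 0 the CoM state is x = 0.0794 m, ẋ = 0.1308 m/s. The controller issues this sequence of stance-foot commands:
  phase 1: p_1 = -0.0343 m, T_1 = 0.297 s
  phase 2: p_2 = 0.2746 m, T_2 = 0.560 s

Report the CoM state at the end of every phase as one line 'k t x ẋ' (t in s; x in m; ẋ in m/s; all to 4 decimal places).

phase 1: p=-0.0343, T=0.297, ωT=1.020433, cosh=1.567417, sinh=1.206978; start (x,ẋ)=(0.079400, 0.130800) → end (x,ẋ)=(0.189865, 0.676525)
phase 2: p=0.2746, T=0.560, ωT=1.924048, cosh=3.497320, sinh=3.351305; start (x,ẋ)=(0.189865, 0.676525) → end (x,ẋ)=(0.638140, 1.390345)

1 0.2970 0.1899 0.6765
2 0.8570 0.6381 1.3903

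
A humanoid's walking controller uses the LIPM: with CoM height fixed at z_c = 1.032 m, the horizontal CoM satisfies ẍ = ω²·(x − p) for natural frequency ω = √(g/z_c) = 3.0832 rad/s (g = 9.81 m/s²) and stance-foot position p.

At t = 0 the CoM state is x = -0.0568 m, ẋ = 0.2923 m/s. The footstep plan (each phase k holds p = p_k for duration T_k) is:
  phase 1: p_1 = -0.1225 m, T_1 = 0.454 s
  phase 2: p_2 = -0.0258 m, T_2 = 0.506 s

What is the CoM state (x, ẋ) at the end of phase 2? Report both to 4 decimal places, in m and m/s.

phase 1: p=-0.1225, T=0.454, ωT=1.399773, cosh=2.150466, sinh=1.903813; start (x,ẋ)=(-0.056800, 0.292300) → end (x,ẋ)=(0.199275, 1.014229)
phase 2: p=-0.0258, T=0.506, ωT=1.560099, cosh=2.484704, sinh=2.274589; start (x,ẋ)=(0.199275, 1.014229) → end (x,ẋ)=(1.281678, 4.098513)

x = 1.2817, ẋ = 4.0985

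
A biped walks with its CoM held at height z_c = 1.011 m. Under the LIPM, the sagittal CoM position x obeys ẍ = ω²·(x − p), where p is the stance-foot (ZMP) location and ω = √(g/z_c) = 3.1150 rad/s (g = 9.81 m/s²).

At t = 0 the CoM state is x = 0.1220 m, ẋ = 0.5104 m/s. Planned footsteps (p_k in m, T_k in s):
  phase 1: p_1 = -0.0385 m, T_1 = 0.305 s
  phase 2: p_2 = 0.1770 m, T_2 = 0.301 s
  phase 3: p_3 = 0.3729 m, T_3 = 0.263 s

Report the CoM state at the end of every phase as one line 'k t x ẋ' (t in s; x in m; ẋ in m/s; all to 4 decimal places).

1 0.3050 0.3802 1.3084
2 0.6060 0.9304 2.6113
3 0.8690 1.8944 5.1250

phase 1: p=-0.0385, T=0.305, ωT=0.950075, cosh=1.486308, sinh=1.099596; start (x,ẋ)=(0.122000, 0.510400) → end (x,ẋ)=(0.380224, 1.308363)
phase 2: p=0.1770, T=0.301, ωT=0.937615, cosh=1.472722, sinh=1.081161; start (x,ẋ)=(0.380224, 1.308363) → end (x,ẋ)=(0.930402, 2.611275)
phase 3: p=0.3729, T=0.263, ωT=0.819245, cosh=1.354775, sinh=0.914011; start (x,ẋ)=(0.930402, 2.611275) → end (x,ẋ)=(1.894396, 5.124978)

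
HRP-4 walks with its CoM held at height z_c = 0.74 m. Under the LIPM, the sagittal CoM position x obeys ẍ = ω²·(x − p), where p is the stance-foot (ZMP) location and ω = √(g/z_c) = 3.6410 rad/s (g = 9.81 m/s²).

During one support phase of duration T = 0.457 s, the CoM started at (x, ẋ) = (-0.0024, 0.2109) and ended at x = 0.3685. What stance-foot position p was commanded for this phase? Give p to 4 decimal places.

p = -0.1312

ωT = 3.6410·0.457 = 1.663937; cosh(ωT) = 2.734725, sinh(ωT) = 2.545333
x(T) = p + (x₀−p)·cosh(ωT) + (ẋ₀/ω)·sinh(ωT) ⇒ p·(1 − cosh) = x(T) − x₀·cosh − (ẋ₀/ω)·sinh
numerator   = 0.3685 − (-0.0024)·2.734725 − (0.2109/3.6410)·2.545333 = 0.227628
denominator = 1 − 2.734725 = -1.734725
p = 0.227628 / -1.734725 = -0.1312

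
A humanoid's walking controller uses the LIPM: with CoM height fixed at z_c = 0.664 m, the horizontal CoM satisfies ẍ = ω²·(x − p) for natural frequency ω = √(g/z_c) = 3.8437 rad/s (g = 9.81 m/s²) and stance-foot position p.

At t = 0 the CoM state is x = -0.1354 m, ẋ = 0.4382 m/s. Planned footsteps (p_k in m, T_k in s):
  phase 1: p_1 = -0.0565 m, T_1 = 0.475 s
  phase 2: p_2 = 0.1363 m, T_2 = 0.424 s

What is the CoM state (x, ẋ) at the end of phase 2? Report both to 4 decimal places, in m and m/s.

x = 0.1784, ẋ = 0.3306

phase 1: p=-0.0565, T=0.475, ωT=1.825757, cosh=3.184295, sinh=3.023200; start (x,ẋ)=(-0.135400, 0.438200) → end (x,ẋ)=(0.036918, 0.478519)
phase 2: p=0.1363, T=0.424, ωT=1.629729, cosh=2.649237, sinh=2.453254; start (x,ẋ)=(0.036918, 0.478519) → end (x,ẋ)=(0.178430, 0.330581)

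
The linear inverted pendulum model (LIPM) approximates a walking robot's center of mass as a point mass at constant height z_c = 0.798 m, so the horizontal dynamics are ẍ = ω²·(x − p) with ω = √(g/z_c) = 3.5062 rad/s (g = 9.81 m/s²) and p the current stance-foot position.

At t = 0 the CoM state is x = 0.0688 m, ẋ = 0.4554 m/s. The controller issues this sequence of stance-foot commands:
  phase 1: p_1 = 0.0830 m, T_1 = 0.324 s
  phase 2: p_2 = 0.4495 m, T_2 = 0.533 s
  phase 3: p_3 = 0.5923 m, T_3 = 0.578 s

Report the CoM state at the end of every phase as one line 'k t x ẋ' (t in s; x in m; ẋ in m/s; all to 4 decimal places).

phase 1: p=0.0830, T=0.324, ωT=1.136009, cosh=1.717706, sinh=1.396608; start (x,ẋ)=(0.068800, 0.455400) → end (x,ẋ)=(0.240006, 0.712709)
phase 2: p=0.4495, T=0.533, ωT=1.868805, cosh=3.317426, sinh=3.163118; start (x,ẋ)=(0.240006, 0.712709) → end (x,ẋ)=(0.397489, 0.040959)
phase 3: p=0.5923, T=0.578, ωT=2.026584, cosh=3.859951, sinh=3.728166; start (x,ẋ)=(0.397489, 0.040959) → end (x,ẋ)=(-0.116109, -2.388410)

1 0.3240 0.2400 0.7127
2 0.8570 0.3975 0.0410
3 1.4350 -0.1161 -2.3884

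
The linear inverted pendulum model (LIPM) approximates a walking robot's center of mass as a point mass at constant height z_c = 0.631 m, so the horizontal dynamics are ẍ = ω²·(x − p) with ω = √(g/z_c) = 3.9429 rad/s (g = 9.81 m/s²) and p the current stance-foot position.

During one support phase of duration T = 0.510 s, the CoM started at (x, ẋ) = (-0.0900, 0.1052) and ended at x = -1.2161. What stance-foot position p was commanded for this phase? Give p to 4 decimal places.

p = 0.3468

ωT = 3.9429·0.510 = 2.010879; cosh(ωT) = 3.801876, sinh(ωT) = 3.668005
x(T) = p + (x₀−p)·cosh(ωT) + (ẋ₀/ω)·sinh(ωT) ⇒ p·(1 − cosh) = x(T) − x₀·cosh − (ẋ₀/ω)·sinh
numerator   = -1.2161 − (-0.0900)·3.801876 − (0.1052/3.9429)·3.668005 = -0.971797
denominator = 1 − 3.801876 = -2.801876
p = -0.971797 / -2.801876 = 0.3468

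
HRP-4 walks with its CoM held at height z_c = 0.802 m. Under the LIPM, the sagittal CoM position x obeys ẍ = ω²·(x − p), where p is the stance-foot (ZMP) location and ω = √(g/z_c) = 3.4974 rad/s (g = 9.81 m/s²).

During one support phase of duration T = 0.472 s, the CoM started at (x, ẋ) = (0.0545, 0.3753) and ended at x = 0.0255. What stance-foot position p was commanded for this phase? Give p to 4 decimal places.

p = 0.2298

ωT = 3.4974·0.472 = 1.650773; cosh(ωT) = 2.701453, sinh(ωT) = 2.509552
x(T) = p + (x₀−p)·cosh(ωT) + (ẋ₀/ω)·sinh(ωT) ⇒ p·(1 − cosh) = x(T) − x₀·cosh − (ẋ₀/ω)·sinh
numerator   = 0.0255 − (0.0545)·2.701453 − (0.3753/3.4974)·2.509552 = -0.391025
denominator = 1 − 2.701453 = -1.701453
p = -0.391025 / -1.701453 = 0.2298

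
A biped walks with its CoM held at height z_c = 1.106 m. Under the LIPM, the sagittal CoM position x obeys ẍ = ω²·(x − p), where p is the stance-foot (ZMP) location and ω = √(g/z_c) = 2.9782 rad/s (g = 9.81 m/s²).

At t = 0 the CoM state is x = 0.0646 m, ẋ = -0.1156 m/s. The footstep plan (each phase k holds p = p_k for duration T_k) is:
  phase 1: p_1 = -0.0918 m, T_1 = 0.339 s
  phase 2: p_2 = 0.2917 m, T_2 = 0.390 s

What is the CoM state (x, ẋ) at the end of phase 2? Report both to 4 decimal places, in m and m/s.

x = 0.1457, ẋ = -0.1436

phase 1: p=-0.0918, T=0.339, ωT=1.009610, cosh=1.554446, sinh=1.190084; start (x,ẋ)=(0.064600, -0.115600) → end (x,ẋ)=(0.105122, 0.374636)
phase 2: p=0.2917, T=0.390, ωT=1.161498, cosh=1.753866, sinh=1.440849; start (x,ẋ)=(0.105122, 0.374636) → end (x,ẋ)=(0.145715, -0.143572)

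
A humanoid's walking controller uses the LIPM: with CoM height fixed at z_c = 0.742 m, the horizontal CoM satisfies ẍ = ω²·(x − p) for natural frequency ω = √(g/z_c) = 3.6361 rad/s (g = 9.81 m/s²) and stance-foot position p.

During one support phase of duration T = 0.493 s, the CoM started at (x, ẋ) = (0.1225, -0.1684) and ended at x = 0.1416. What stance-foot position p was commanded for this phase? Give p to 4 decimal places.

ωT = 3.6361·0.493 = 1.792597; cosh(ωT) = 3.085778, sinh(ωT) = 2.919251
x(T) = p + (x₀−p)·cosh(ωT) + (ẋ₀/ω)·sinh(ωT) ⇒ p·(1 − cosh) = x(T) − x₀·cosh − (ẋ₀/ω)·sinh
numerator   = 0.1416 − (0.1225)·3.085778 − (-0.1684/3.6361)·2.919251 = -0.101207
denominator = 1 − 3.085778 = -2.085778
p = -0.101207 / -2.085778 = 0.0485

p = 0.0485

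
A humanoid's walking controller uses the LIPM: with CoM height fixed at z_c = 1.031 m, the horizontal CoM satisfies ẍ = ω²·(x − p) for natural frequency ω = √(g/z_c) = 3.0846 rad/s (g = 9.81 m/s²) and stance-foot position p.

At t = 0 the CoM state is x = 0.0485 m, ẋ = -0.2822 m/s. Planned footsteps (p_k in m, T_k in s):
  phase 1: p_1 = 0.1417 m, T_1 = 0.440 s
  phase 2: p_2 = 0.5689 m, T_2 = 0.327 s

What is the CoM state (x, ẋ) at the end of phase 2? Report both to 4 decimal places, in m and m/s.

x = -1.0785, ẋ = -4.6006

phase 1: p=0.1417, T=0.440, ωT=1.357224, cosh=2.071383, sinh=1.814009; start (x,ẋ)=(0.048500, -0.282200) → end (x,ẋ)=(-0.217311, -1.106044)
phase 2: p=0.5689, T=0.327, ωT=1.008664, cosh=1.553321, sinh=1.188615; start (x,ẋ)=(-0.217311, -1.106044) → end (x,ẋ)=(-1.078539, -4.600606)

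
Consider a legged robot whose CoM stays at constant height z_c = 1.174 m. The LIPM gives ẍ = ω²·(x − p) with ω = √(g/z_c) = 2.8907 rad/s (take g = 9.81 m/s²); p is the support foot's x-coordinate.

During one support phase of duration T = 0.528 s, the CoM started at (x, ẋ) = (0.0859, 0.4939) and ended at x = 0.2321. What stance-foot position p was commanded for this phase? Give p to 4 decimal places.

p = 0.2479

ωT = 2.8907·0.528 = 1.526290; cosh(ωT) = 2.409207, sinh(ωT) = 2.191866
x(T) = p + (x₀−p)·cosh(ωT) + (ẋ₀/ω)·sinh(ωT) ⇒ p·(1 − cosh) = x(T) − x₀·cosh − (ẋ₀/ω)·sinh
numerator   = 0.2321 − (0.0859)·2.409207 − (0.4939/2.8907)·2.191866 = -0.349349
denominator = 1 − 2.409207 = -1.409207
p = -0.349349 / -1.409207 = 0.2479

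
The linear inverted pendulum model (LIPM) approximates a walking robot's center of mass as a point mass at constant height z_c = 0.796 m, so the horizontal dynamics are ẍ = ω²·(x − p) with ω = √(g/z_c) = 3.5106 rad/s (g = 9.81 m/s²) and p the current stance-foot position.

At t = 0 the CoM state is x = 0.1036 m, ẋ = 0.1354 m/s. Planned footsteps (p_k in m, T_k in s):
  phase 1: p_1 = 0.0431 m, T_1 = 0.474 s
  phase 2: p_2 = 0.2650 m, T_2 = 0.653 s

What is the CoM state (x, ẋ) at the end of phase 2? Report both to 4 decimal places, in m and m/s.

x = 1.7449, ẋ = 5.2727

phase 1: p=0.0431, T=0.474, ωT=1.664024, cosh=2.734947, sinh=2.545572; start (x,ẋ)=(0.103600, 0.135400) → end (x,ẋ)=(0.306744, 0.910969)
phase 2: p=0.2650, T=0.653, ωT=2.292422, cosh=4.999952, sinh=4.898930; start (x,ẋ)=(0.306744, 0.910969) → end (x,ẋ)=(1.744947, 5.272727)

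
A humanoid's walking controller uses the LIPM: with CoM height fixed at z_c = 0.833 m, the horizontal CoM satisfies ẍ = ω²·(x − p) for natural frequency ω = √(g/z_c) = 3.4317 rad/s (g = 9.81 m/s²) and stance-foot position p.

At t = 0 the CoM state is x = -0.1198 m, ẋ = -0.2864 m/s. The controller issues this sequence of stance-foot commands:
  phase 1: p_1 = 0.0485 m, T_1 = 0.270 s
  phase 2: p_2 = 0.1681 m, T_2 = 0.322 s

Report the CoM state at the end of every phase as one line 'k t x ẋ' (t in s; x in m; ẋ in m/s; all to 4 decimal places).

1 0.2700 -0.2862 -1.0335
2 0.5920 -0.9978 -3.8268

phase 1: p=0.0485, T=0.270, ωT=0.926559, cosh=1.460858, sinh=1.064945; start (x,ẋ)=(-0.119800, -0.286400) → end (x,ẋ)=(-0.286240, -1.033454)
phase 2: p=0.1681, T=0.322, ωT=1.105007, cosh=1.675228, sinh=1.344019; start (x,ẋ)=(-0.286240, -1.033454) → end (x,ẋ)=(-0.997773, -3.826809)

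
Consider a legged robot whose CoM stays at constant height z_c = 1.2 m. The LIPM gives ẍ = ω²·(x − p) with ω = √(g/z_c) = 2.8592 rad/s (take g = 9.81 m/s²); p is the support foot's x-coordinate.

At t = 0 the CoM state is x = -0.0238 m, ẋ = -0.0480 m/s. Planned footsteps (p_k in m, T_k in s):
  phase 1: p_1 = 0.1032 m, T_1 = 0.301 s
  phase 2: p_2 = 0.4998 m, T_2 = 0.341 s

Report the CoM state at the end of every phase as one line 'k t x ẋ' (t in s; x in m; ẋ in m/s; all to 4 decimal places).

phase 1: p=0.1032, T=0.301, ωT=0.860619, cosh=1.393762, sinh=0.970862; start (x,ẋ)=(-0.023800, -0.048000) → end (x,ẋ)=(-0.090107, -0.419438)
phase 2: p=0.4998, T=0.341, ωT=0.974987, cosh=1.514165, sinh=1.136968; start (x,ẋ)=(-0.090107, -0.419438) → end (x,ẋ)=(-0.560207, -2.552779)

1 0.3010 -0.0901 -0.4194
2 0.6420 -0.5602 -2.5528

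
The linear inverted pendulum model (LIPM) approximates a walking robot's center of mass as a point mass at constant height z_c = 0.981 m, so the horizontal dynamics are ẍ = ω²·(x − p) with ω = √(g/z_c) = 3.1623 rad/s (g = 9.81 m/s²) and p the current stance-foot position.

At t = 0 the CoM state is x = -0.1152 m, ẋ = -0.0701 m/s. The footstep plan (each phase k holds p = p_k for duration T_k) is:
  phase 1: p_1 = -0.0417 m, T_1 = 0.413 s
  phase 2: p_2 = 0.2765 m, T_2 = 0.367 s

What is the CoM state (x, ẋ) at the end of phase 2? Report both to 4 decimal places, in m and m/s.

phase 1: p=-0.0417, T=0.413, ωT=1.306030, cosh=1.981191, sinh=1.710298; start (x,ẋ)=(-0.115200, -0.070100) → end (x,ẋ)=(-0.225230, -0.536404)
phase 2: p=0.2765, T=0.367, ωT=1.160564, cosh=1.752521, sinh=1.439212; start (x,ẋ)=(-0.225230, -0.536404) → end (x,ẋ)=(-0.846919, -3.223546)

x = -0.8469, ẋ = -3.2235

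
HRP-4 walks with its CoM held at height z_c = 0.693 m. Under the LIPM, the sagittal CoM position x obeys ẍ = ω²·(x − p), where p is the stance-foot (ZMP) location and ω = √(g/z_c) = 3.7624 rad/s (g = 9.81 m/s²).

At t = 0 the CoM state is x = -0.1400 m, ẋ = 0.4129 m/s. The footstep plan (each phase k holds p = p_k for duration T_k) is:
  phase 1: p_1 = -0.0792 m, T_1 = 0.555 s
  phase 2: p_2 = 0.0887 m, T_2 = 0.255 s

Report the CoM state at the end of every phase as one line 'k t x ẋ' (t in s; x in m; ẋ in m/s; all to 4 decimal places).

phase 1: p=-0.0792, T=0.555, ωT=2.088132, cosh=4.096873, sinh=3.972954; start (x,ẋ)=(-0.140000, 0.412900) → end (x,ẋ)=(0.107717, 0.782770)
phase 2: p=0.0887, T=0.255, ωT=0.959412, cosh=1.496640, sinh=1.113522; start (x,ẋ)=(0.107717, 0.782770) → end (x,ẋ)=(0.348831, 1.251197)

1 0.5550 0.1077 0.7828
2 0.8100 0.3488 1.2512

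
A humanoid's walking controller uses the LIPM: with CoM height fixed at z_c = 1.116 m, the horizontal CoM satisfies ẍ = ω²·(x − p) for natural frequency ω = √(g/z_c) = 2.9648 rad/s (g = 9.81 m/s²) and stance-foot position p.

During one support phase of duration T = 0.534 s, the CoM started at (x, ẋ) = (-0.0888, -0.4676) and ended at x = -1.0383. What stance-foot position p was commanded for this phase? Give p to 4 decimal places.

ωT = 2.9648·0.534 = 1.583203; cosh(ωT) = 2.537924, sinh(ωT) = 2.332608
x(T) = p + (x₀−p)·cosh(ωT) + (ẋ₀/ω)·sinh(ωT) ⇒ p·(1 − cosh) = x(T) − x₀·cosh − (ẋ₀/ω)·sinh
numerator   = -1.0383 − (-0.0888)·2.537924 − (-0.4676/2.9648)·2.332608 = -0.445040
denominator = 1 − 2.537924 = -1.537924
p = -0.445040 / -1.537924 = 0.2894

p = 0.2894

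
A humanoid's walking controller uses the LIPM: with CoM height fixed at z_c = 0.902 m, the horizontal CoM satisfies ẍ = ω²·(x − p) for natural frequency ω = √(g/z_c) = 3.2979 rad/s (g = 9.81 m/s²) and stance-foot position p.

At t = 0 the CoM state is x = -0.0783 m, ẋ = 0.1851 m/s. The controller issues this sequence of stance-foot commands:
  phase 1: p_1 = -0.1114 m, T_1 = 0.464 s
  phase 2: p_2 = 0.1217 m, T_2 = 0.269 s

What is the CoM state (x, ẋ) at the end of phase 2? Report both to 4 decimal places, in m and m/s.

x = 0.2901, ẋ = 0.8786

phase 1: p=-0.1114, T=0.464, ωT=1.530226, cosh=2.417853, sinh=2.201366; start (x,ẋ)=(-0.078300, 0.185100) → end (x,ẋ)=(0.092186, 0.687847)
phase 2: p=0.1217, T=0.269, ωT=0.887135, cosh=1.419999, sinh=1.008165; start (x,ẋ)=(0.092186, 0.687847) → end (x,ẋ)=(0.290064, 0.878613)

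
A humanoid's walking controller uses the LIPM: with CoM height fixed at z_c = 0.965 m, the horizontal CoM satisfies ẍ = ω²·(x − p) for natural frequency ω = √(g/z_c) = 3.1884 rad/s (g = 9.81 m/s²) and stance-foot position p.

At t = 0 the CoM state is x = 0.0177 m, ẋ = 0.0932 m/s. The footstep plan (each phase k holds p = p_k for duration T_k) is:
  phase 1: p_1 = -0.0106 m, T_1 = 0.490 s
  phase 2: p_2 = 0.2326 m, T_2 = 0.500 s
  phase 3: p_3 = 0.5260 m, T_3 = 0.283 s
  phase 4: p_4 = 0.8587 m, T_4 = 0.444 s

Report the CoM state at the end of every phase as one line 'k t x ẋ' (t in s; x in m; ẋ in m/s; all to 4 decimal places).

phase 1: p=-0.0106, T=0.490, ωT=1.562316, cosh=2.489753, sinh=2.280103; start (x,ẋ)=(0.017700, 0.093200) → end (x,ẋ)=(0.126510, 0.437783)
phase 2: p=0.2326, T=0.500, ωT=1.594200, cosh=2.563729, sinh=2.360659; start (x,ẋ)=(0.126510, 0.437783) → end (x,ẋ)=(0.284743, 0.323843)
phase 3: p=0.5260, T=0.283, ωT=0.902317, cosh=1.435469, sinh=1.029840; start (x,ẋ)=(0.284743, 0.323843) → end (x,ẋ)=(0.284282, -0.327313)
phase 4: p=0.8587, T=0.444, ωT=1.415650, cosh=2.180965, sinh=1.938197; start (x,ẋ)=(0.284282, -0.327313) → end (x,ẋ)=(-0.593054, -4.263612)

1 0.4900 0.1265 0.4378
2 0.9900 0.2847 0.3238
3 1.2730 0.2843 -0.3273
4 1.7170 -0.5931 -4.2636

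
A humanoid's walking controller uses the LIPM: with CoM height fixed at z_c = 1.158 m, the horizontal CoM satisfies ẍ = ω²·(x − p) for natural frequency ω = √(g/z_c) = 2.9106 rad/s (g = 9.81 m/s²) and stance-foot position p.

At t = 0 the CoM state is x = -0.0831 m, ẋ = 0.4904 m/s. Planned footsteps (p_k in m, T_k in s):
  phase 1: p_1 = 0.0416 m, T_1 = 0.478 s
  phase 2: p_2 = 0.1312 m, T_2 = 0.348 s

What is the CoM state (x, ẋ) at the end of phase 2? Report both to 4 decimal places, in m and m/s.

phase 1: p=0.0416, T=0.478, ωT=1.391267, cosh=2.134350, sinh=1.885590; start (x,ẋ)=(-0.083100, 0.490400) → end (x,ẋ)=(0.093145, 0.362307)
phase 2: p=0.1312, T=0.348, ωT=1.012889, cosh=1.558356, sinh=1.195188; start (x,ẋ)=(0.093145, 0.362307) → end (x,ẋ)=(0.220672, 0.432221)

x = 0.2207, ẋ = 0.4322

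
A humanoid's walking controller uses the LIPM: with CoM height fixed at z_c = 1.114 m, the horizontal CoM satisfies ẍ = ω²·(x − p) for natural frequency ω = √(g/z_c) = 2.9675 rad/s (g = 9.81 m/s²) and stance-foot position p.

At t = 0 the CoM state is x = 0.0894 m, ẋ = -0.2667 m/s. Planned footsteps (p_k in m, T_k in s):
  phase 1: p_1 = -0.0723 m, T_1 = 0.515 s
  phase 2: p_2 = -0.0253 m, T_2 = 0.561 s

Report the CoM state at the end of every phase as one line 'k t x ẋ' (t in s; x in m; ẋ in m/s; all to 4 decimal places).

1 0.5150 0.1206 0.4103
2 1.0760 0.7262 2.2257

phase 1: p=-0.0723, T=0.515, ωT=1.528262, cosh=2.413536, sinh=2.196624; start (x,ẋ)=(0.089400, -0.266700) → end (x,ẋ)=(0.120550, 0.410348)
phase 2: p=-0.0253, T=0.561, ωT=1.664767, cosh=2.736840, sinh=2.547605; start (x,ẋ)=(0.120550, 0.410348) → end (x,ẋ)=(0.726154, 2.225688)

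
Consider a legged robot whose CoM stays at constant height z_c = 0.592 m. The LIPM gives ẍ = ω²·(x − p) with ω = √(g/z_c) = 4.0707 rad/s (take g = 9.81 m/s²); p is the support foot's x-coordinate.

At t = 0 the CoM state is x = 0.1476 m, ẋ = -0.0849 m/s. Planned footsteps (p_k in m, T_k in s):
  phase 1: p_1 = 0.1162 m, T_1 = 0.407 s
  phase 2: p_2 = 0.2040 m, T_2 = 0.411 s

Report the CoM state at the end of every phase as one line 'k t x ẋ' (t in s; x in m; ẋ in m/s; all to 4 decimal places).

1 0.4070 0.1488 0.0922
2 0.8180 0.1100 -0.3230

phase 1: p=0.1162, T=0.407, ωT=1.656775, cosh=2.716565, sinh=2.525812; start (x,ẋ)=(0.147600, -0.084900) → end (x,ẋ)=(0.148821, 0.092213)
phase 2: p=0.2040, T=0.411, ωT=1.673058, cosh=2.758054, sinh=2.570382; start (x,ẋ)=(0.148821, 0.092213) → end (x,ẋ)=(0.110039, -0.323025)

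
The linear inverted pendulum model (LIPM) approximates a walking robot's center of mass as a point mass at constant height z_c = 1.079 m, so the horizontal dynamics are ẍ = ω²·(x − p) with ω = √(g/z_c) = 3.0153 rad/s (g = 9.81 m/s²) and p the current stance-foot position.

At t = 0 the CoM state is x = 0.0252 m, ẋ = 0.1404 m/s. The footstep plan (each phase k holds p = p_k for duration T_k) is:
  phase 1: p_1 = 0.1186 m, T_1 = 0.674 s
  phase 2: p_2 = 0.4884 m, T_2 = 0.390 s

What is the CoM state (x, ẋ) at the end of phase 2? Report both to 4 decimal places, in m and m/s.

x = -0.7501, ẋ = -3.3733

phase 1: p=0.1186, T=0.674, ωT=2.032312, cosh=3.881372, sinh=3.750340; start (x,ẋ)=(0.025200, 0.140400) → end (x,ẋ)=(-0.069295, -0.511260)
phase 2: p=0.4884, T=0.390, ωT=1.175967, cosh=1.774898, sinh=1.466378; start (x,ẋ)=(-0.069295, -0.511260) → end (x,ẋ)=(-0.750084, -3.373320)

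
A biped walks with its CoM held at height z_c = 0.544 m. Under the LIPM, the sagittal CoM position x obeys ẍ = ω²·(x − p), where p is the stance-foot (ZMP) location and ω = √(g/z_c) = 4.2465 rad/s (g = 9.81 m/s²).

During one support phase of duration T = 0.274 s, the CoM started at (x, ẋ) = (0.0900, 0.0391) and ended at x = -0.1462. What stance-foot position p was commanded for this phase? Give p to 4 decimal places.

ωT = 4.2465·0.274 = 1.163541; cosh(ωT) = 1.756813, sinh(ωT) = 1.444435
x(T) = p + (x₀−p)·cosh(ωT) + (ẋ₀/ω)·sinh(ωT) ⇒ p·(1 − cosh) = x(T) − x₀·cosh − (ẋ₀/ω)·sinh
numerator   = -0.1462 − (0.0900)·1.756813 − (0.0391/4.2465)·1.444435 = -0.317613
denominator = 1 − 1.756813 = -0.756813
p = -0.317613 / -0.756813 = 0.4197

p = 0.4197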